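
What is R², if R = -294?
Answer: 86436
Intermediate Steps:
R² = (-294)² = 86436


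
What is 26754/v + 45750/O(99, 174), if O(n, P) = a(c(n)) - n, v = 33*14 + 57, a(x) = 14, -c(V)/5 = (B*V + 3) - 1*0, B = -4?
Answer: -1431344/2941 ≈ -486.69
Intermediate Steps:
c(V) = -15 + 20*V (c(V) = -5*((-4*V + 3) - 1*0) = -5*((3 - 4*V) + 0) = -5*(3 - 4*V) = -15 + 20*V)
v = 519 (v = 462 + 57 = 519)
O(n, P) = 14 - n
26754/v + 45750/O(99, 174) = 26754/519 + 45750/(14 - 1*99) = 26754*(1/519) + 45750/(14 - 99) = 8918/173 + 45750/(-85) = 8918/173 + 45750*(-1/85) = 8918/173 - 9150/17 = -1431344/2941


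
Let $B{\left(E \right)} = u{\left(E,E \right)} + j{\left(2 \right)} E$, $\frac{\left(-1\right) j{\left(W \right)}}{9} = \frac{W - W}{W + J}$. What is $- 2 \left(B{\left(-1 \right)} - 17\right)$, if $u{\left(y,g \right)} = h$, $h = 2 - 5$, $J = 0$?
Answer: $40$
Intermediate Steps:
$h = -3$ ($h = 2 - 5 = -3$)
$u{\left(y,g \right)} = -3$
$j{\left(W \right)} = 0$ ($j{\left(W \right)} = - 9 \frac{W - W}{W + 0} = - 9 \frac{0}{W} = \left(-9\right) 0 = 0$)
$B{\left(E \right)} = -3$ ($B{\left(E \right)} = -3 + 0 E = -3 + 0 = -3$)
$- 2 \left(B{\left(-1 \right)} - 17\right) = - 2 \left(-3 - 17\right) = \left(-2\right) \left(-20\right) = 40$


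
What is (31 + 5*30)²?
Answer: 32761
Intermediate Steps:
(31 + 5*30)² = (31 + 150)² = 181² = 32761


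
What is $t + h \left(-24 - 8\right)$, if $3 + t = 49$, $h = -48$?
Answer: $1582$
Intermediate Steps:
$t = 46$ ($t = -3 + 49 = 46$)
$t + h \left(-24 - 8\right) = 46 - 48 \left(-24 - 8\right) = 46 - -1536 = 46 + 1536 = 1582$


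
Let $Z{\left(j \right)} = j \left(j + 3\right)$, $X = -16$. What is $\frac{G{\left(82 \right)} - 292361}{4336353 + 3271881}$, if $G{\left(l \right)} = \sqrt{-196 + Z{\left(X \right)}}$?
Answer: $- \frac{292361}{7608234} + \frac{\sqrt{3}}{3804117} \approx -0.038426$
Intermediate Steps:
$Z{\left(j \right)} = j \left(3 + j\right)$
$G{\left(l \right)} = 2 \sqrt{3}$ ($G{\left(l \right)} = \sqrt{-196 - 16 \left(3 - 16\right)} = \sqrt{-196 - -208} = \sqrt{-196 + 208} = \sqrt{12} = 2 \sqrt{3}$)
$\frac{G{\left(82 \right)} - 292361}{4336353 + 3271881} = \frac{2 \sqrt{3} - 292361}{4336353 + 3271881} = \frac{-292361 + 2 \sqrt{3}}{7608234} = \left(-292361 + 2 \sqrt{3}\right) \frac{1}{7608234} = - \frac{292361}{7608234} + \frac{\sqrt{3}}{3804117}$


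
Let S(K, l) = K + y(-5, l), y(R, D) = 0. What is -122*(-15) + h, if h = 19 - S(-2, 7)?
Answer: 1851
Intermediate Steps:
S(K, l) = K (S(K, l) = K + 0 = K)
h = 21 (h = 19 - 1*(-2) = 19 + 2 = 21)
-122*(-15) + h = -122*(-15) + 21 = 1830 + 21 = 1851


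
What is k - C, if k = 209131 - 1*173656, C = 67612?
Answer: -32137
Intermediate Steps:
k = 35475 (k = 209131 - 173656 = 35475)
k - C = 35475 - 1*67612 = 35475 - 67612 = -32137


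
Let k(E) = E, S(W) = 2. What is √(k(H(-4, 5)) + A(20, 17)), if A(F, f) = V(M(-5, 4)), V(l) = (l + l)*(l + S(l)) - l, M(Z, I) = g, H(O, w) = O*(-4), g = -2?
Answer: 3*√2 ≈ 4.2426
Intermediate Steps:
H(O, w) = -4*O
M(Z, I) = -2
V(l) = -l + 2*l*(2 + l) (V(l) = (l + l)*(l + 2) - l = (2*l)*(2 + l) - l = 2*l*(2 + l) - l = -l + 2*l*(2 + l))
A(F, f) = 2 (A(F, f) = -2*(3 + 2*(-2)) = -2*(3 - 4) = -2*(-1) = 2)
√(k(H(-4, 5)) + A(20, 17)) = √(-4*(-4) + 2) = √(16 + 2) = √18 = 3*√2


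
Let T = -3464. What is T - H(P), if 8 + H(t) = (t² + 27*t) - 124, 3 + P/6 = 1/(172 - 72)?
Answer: -7923659/2500 ≈ -3169.5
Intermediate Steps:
P = -897/50 (P = -18 + 6/(172 - 72) = -18 + 6/100 = -18 + 6*(1/100) = -18 + 3/50 = -897/50 ≈ -17.940)
H(t) = -132 + t² + 27*t (H(t) = -8 + ((t² + 27*t) - 124) = -8 + (-124 + t² + 27*t) = -132 + t² + 27*t)
T - H(P) = -3464 - (-132 + (-897/50)² + 27*(-897/50)) = -3464 - (-132 + 804609/2500 - 24219/50) = -3464 - 1*(-736341/2500) = -3464 + 736341/2500 = -7923659/2500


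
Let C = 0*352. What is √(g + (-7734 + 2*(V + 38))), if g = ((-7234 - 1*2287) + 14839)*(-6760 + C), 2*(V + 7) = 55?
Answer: I*√35957297 ≈ 5996.4*I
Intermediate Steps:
V = 41/2 (V = -7 + (½)*55 = -7 + 55/2 = 41/2 ≈ 20.500)
C = 0
g = -35949680 (g = ((-7234 - 1*2287) + 14839)*(-6760 + 0) = ((-7234 - 2287) + 14839)*(-6760) = (-9521 + 14839)*(-6760) = 5318*(-6760) = -35949680)
√(g + (-7734 + 2*(V + 38))) = √(-35949680 + (-7734 + 2*(41/2 + 38))) = √(-35949680 + (-7734 + 2*(117/2))) = √(-35949680 + (-7734 + 117)) = √(-35949680 - 7617) = √(-35957297) = I*√35957297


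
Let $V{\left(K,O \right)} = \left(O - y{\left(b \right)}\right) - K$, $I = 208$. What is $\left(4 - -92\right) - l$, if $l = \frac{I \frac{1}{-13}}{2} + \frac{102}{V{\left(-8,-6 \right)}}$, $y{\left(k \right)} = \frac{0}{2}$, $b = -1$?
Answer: $53$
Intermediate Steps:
$y{\left(k \right)} = 0$ ($y{\left(k \right)} = 0 \cdot \frac{1}{2} = 0$)
$V{\left(K,O \right)} = O - K$ ($V{\left(K,O \right)} = \left(O - 0\right) - K = \left(O + 0\right) - K = O - K$)
$l = 43$ ($l = \frac{208 \frac{1}{-13}}{2} + \frac{102}{-6 - -8} = 208 \left(- \frac{1}{13}\right) \frac{1}{2} + \frac{102}{-6 + 8} = \left(-16\right) \frac{1}{2} + \frac{102}{2} = -8 + 102 \cdot \frac{1}{2} = -8 + 51 = 43$)
$\left(4 - -92\right) - l = \left(4 - -92\right) - 43 = \left(4 + 92\right) - 43 = 96 - 43 = 53$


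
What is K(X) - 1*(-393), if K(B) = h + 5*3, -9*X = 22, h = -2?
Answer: 406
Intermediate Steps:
X = -22/9 (X = -1/9*22 = -22/9 ≈ -2.4444)
K(B) = 13 (K(B) = -2 + 5*3 = -2 + 15 = 13)
K(X) - 1*(-393) = 13 - 1*(-393) = 13 + 393 = 406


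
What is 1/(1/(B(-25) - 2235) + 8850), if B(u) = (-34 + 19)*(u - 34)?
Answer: 1350/11947499 ≈ 0.00011299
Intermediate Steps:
B(u) = 510 - 15*u (B(u) = -15*(-34 + u) = 510 - 15*u)
1/(1/(B(-25) - 2235) + 8850) = 1/(1/((510 - 15*(-25)) - 2235) + 8850) = 1/(1/((510 + 375) - 2235) + 8850) = 1/(1/(885 - 2235) + 8850) = 1/(1/(-1350) + 8850) = 1/(-1/1350 + 8850) = 1/(11947499/1350) = 1350/11947499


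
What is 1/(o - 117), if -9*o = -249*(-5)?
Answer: -3/766 ≈ -0.0039164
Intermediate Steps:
o = -415/3 (o = -(-83)*(-5)/3 = -⅑*1245 = -415/3 ≈ -138.33)
1/(o - 117) = 1/(-415/3 - 117) = 1/(-766/3) = -3/766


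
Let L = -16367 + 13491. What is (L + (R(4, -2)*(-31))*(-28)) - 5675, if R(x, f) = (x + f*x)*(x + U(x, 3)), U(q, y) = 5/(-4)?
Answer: -18099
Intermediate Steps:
U(q, y) = -5/4 (U(q, y) = 5*(-¼) = -5/4)
L = -2876
R(x, f) = (-5/4 + x)*(x + f*x) (R(x, f) = (x + f*x)*(x - 5/4) = (x + f*x)*(-5/4 + x) = (-5/4 + x)*(x + f*x))
(L + (R(4, -2)*(-31))*(-28)) - 5675 = (-2876 + (((¼)*4*(-5 - 5*(-2) + 4*4 + 4*(-2)*4))*(-31))*(-28)) - 5675 = (-2876 + (((¼)*4*(-5 + 10 + 16 - 32))*(-31))*(-28)) - 5675 = (-2876 + (((¼)*4*(-11))*(-31))*(-28)) - 5675 = (-2876 - 11*(-31)*(-28)) - 5675 = (-2876 + 341*(-28)) - 5675 = (-2876 - 9548) - 5675 = -12424 - 5675 = -18099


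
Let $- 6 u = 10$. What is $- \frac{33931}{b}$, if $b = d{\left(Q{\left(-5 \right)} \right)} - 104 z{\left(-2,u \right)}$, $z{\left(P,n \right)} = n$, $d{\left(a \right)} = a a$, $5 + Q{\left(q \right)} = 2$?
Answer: $- \frac{101793}{547} \approx -186.09$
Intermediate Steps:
$u = - \frac{5}{3}$ ($u = \left(- \frac{1}{6}\right) 10 = - \frac{5}{3} \approx -1.6667$)
$Q{\left(q \right)} = -3$ ($Q{\left(q \right)} = -5 + 2 = -3$)
$d{\left(a \right)} = a^{2}$
$b = \frac{547}{3}$ ($b = \left(-3\right)^{2} - - \frac{520}{3} = 9 + \frac{520}{3} = \frac{547}{3} \approx 182.33$)
$- \frac{33931}{b} = - \frac{33931}{\frac{547}{3}} = \left(-33931\right) \frac{3}{547} = - \frac{101793}{547}$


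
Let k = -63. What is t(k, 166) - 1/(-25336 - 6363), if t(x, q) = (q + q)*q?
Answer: 1746995289/31699 ≈ 55112.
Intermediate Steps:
t(x, q) = 2*q² (t(x, q) = (2*q)*q = 2*q²)
t(k, 166) - 1/(-25336 - 6363) = 2*166² - 1/(-25336 - 6363) = 2*27556 - 1/(-31699) = 55112 - 1*(-1/31699) = 55112 + 1/31699 = 1746995289/31699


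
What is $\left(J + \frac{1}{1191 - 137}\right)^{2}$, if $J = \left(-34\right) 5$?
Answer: $\frac{32105114041}{1110916} \approx 28900.0$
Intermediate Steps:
$J = -170$
$\left(J + \frac{1}{1191 - 137}\right)^{2} = \left(-170 + \frac{1}{1191 - 137}\right)^{2} = \left(-170 + \frac{1}{1054}\right)^{2} = \left(- \frac{179179}{1054}\right)^{2} = \frac{32105114041}{1110916}$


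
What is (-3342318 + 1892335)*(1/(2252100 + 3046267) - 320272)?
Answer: 2460503116327221009/5298367 ≈ 4.6439e+11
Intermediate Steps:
(-3342318 + 1892335)*(1/(2252100 + 3046267) - 320272) = -1449983*(1/5298367 - 320272) = -1449983*(-1696918595823/5298367) = 2460503116327221009/5298367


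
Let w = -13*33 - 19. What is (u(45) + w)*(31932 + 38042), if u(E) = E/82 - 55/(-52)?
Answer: -33297512757/1066 ≈ -3.1236e+7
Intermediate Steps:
w = -448 (w = -429 - 19 = -448)
u(E) = 55/52 + E/82 (u(E) = E*(1/82) - 55*(-1/52) = E/82 + 55/52 = 55/52 + E/82)
(u(45) + w)*(31932 + 38042) = ((55/52 + (1/82)*45) - 448)*(31932 + 38042) = ((55/52 + 45/82) - 448)*69974 = (3425/2132 - 448)*69974 = -951711/2132*69974 = -33297512757/1066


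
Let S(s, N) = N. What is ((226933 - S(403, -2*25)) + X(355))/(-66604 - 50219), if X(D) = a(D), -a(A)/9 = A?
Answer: -74596/38941 ≈ -1.9156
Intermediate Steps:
a(A) = -9*A
X(D) = -9*D
((226933 - S(403, -2*25)) + X(355))/(-66604 - 50219) = ((226933 - (-2)*25) - 9*355)/(-66604 - 50219) = ((226933 - 1*(-50)) - 3195)/(-116823) = ((226933 + 50) - 3195)*(-1/116823) = (226983 - 3195)*(-1/116823) = 223788*(-1/116823) = -74596/38941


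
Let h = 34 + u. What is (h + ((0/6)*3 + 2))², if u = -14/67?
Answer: 5750404/4489 ≈ 1281.0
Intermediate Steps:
u = -14/67 (u = -14*1/67 = -14/67 ≈ -0.20896)
h = 2264/67 (h = 34 - 14/67 = 2264/67 ≈ 33.791)
(h + ((0/6)*3 + 2))² = (2264/67 + ((0/6)*3 + 2))² = (2264/67 + ((0*(⅙))*3 + 2))² = (2264/67 + (0*3 + 2))² = (2264/67 + (0 + 2))² = (2264/67 + 2)² = (2398/67)² = 5750404/4489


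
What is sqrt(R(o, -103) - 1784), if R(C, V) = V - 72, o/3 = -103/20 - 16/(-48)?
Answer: I*sqrt(1959) ≈ 44.261*I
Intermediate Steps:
o = -289/20 (o = 3*(-103/20 - 16/(-48)) = 3*(-103*1/20 - 16*(-1/48)) = 3*(-103/20 + 1/3) = 3*(-289/60) = -289/20 ≈ -14.450)
R(C, V) = -72 + V
sqrt(R(o, -103) - 1784) = sqrt((-72 - 103) - 1784) = sqrt(-175 - 1784) = sqrt(-1959) = I*sqrt(1959)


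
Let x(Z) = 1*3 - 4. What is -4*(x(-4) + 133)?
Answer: -528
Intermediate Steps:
x(Z) = -1 (x(Z) = 3 - 4 = -1)
-4*(x(-4) + 133) = -4*(-1 + 133) = -4*132 = -528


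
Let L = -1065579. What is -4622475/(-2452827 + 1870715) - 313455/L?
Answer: 1702692734995/206762107616 ≈ 8.2350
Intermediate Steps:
-4622475/(-2452827 + 1870715) - 313455/L = -4622475/(-2452827 + 1870715) - 313455/(-1065579) = -4622475/(-582112) - 313455*(-1/1065579) = -4622475*(-1/582112) + 104485/355193 = 4622475/582112 + 104485/355193 = 1702692734995/206762107616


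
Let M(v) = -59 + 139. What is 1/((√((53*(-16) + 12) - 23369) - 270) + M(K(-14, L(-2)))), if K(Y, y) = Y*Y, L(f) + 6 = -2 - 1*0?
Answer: -38/12061 - I*√24205/60305 ≈ -0.0031506 - 0.0025799*I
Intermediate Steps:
L(f) = -8 (L(f) = -6 + (-2 - 1*0) = -6 + (-2 + 0) = -6 - 2 = -8)
K(Y, y) = Y²
M(v) = 80
1/((√((53*(-16) + 12) - 23369) - 270) + M(K(-14, L(-2)))) = 1/((√((53*(-16) + 12) - 23369) - 270) + 80) = 1/((√((-848 + 12) - 23369) - 270) + 80) = 1/((√(-836 - 23369) - 270) + 80) = 1/((√(-24205) - 270) + 80) = 1/((I*√24205 - 270) + 80) = 1/((-270 + I*√24205) + 80) = 1/(-190 + I*√24205)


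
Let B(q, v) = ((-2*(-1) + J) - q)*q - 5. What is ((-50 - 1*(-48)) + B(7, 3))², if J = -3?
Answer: 3969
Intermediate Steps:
B(q, v) = -5 + q*(-1 - q) (B(q, v) = ((-2*(-1) - 3) - q)*q - 5 = ((2 - 3) - q)*q - 5 = (-1 - q)*q - 5 = q*(-1 - q) - 5 = -5 + q*(-1 - q))
((-50 - 1*(-48)) + B(7, 3))² = ((-50 - 1*(-48)) + (-5 - 1*7 - 1*7²))² = ((-50 + 48) + (-5 - 7 - 1*49))² = (-2 + (-5 - 7 - 49))² = (-2 - 61)² = (-63)² = 3969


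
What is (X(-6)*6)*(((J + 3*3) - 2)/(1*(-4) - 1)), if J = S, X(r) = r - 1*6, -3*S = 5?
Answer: 384/5 ≈ 76.800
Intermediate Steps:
S = -5/3 (S = -⅓*5 = -5/3 ≈ -1.6667)
X(r) = -6 + r (X(r) = r - 6 = -6 + r)
J = -5/3 ≈ -1.6667
(X(-6)*6)*(((J + 3*3) - 2)/(1*(-4) - 1)) = ((-6 - 6)*6)*(((-5/3 + 3*3) - 2)/(1*(-4) - 1)) = (-12*6)*(((-5/3 + 9) - 2)/(-4 - 1)) = -72*(22/3 - 2)/(-5) = -384*(-1)/5 = -72*(-16/15) = 384/5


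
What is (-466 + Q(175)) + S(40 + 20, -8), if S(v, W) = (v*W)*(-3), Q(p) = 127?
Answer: 1101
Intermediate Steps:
S(v, W) = -3*W*v (S(v, W) = (W*v)*(-3) = -3*W*v)
(-466 + Q(175)) + S(40 + 20, -8) = (-466 + 127) - 3*(-8)*(40 + 20) = -339 - 3*(-8)*60 = -339 + 1440 = 1101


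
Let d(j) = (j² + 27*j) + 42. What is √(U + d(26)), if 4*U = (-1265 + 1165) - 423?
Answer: 3*√573/2 ≈ 35.906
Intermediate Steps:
U = -523/4 (U = ((-1265 + 1165) - 423)/4 = (-100 - 423)/4 = (¼)*(-523) = -523/4 ≈ -130.75)
d(j) = 42 + j² + 27*j
√(U + d(26)) = √(-523/4 + (42 + 26² + 27*26)) = √(-523/4 + (42 + 676 + 702)) = √(-523/4 + 1420) = √(5157/4) = 3*√573/2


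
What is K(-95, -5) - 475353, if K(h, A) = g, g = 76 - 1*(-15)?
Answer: -475262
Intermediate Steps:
g = 91 (g = 76 + 15 = 91)
K(h, A) = 91
K(-95, -5) - 475353 = 91 - 475353 = -475262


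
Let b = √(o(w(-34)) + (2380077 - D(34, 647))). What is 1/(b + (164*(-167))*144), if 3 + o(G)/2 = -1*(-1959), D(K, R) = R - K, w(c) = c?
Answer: -246492/972132748063 - √148961/3888530992252 ≈ -2.5366e-7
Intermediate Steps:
o(G) = 3912 (o(G) = -6 + 2*(-1*(-1959)) = -6 + 2*1959 = -6 + 3918 = 3912)
b = 4*√148961 (b = √(3912 + (2380077 - (647 - 1*34))) = √(3912 + (2380077 - (647 - 34))) = √(3912 + (2380077 - 1*613)) = √(3912 + (2380077 - 613)) = √(3912 + 2379464) = √2383376 = 4*√148961 ≈ 1543.8)
1/(b + (164*(-167))*144) = 1/(4*√148961 + (164*(-167))*144) = 1/(4*√148961 - 27388*144) = 1/(4*√148961 - 3943872) = 1/(-3943872 + 4*√148961)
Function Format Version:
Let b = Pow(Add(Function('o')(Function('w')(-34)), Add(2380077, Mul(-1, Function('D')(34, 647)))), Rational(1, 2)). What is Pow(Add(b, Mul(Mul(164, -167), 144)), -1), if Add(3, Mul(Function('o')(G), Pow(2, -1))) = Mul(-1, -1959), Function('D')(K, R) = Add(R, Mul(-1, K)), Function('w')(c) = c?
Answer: Add(Rational(-246492, 972132748063), Mul(Rational(-1, 3888530992252), Pow(148961, Rational(1, 2)))) ≈ -2.5366e-7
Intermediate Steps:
Function('o')(G) = 3912 (Function('o')(G) = Add(-6, Mul(2, Mul(-1, -1959))) = Add(-6, Mul(2, 1959)) = Add(-6, 3918) = 3912)
b = Mul(4, Pow(148961, Rational(1, 2))) (b = Pow(Add(3912, Add(2380077, Mul(-1, Add(647, Mul(-1, 34))))), Rational(1, 2)) = Pow(Add(3912, Add(2380077, Mul(-1, Add(647, -34)))), Rational(1, 2)) = Pow(Add(3912, Add(2380077, Mul(-1, 613))), Rational(1, 2)) = Pow(Add(3912, Add(2380077, -613)), Rational(1, 2)) = Pow(Add(3912, 2379464), Rational(1, 2)) = Pow(2383376, Rational(1, 2)) = Mul(4, Pow(148961, Rational(1, 2))) ≈ 1543.8)
Pow(Add(b, Mul(Mul(164, -167), 144)), -1) = Pow(Add(Mul(4, Pow(148961, Rational(1, 2))), Mul(Mul(164, -167), 144)), -1) = Pow(Add(Mul(4, Pow(148961, Rational(1, 2))), Mul(-27388, 144)), -1) = Pow(Add(Mul(4, Pow(148961, Rational(1, 2))), -3943872), -1) = Pow(Add(-3943872, Mul(4, Pow(148961, Rational(1, 2)))), -1)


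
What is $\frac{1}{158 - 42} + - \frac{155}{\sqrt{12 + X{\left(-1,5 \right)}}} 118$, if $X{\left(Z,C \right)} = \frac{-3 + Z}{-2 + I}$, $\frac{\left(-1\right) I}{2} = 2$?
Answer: $\frac{1}{116} - \frac{9145 \sqrt{114}}{19} \approx -5139.0$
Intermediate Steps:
$I = -4$ ($I = \left(-2\right) 2 = -4$)
$X{\left(Z,C \right)} = \frac{1}{2} - \frac{Z}{6}$ ($X{\left(Z,C \right)} = \frac{-3 + Z}{-2 - 4} = \frac{-3 + Z}{-6} = \left(-3 + Z\right) \left(- \frac{1}{6}\right) = \frac{1}{2} - \frac{Z}{6}$)
$\frac{1}{158 - 42} + - \frac{155}{\sqrt{12 + X{\left(-1,5 \right)}}} 118 = \frac{1}{158 - 42} + - \frac{155}{\sqrt{12 + \left(\frac{1}{2} - - \frac{1}{6}\right)}} 118 = \frac{1}{116} + - \frac{155}{\sqrt{12 + \left(\frac{1}{2} + \frac{1}{6}\right)}} 118 = \frac{1}{116} + - \frac{155}{\sqrt{12 + \frac{2}{3}}} \cdot 118 = \frac{1}{116} + - \frac{155}{\sqrt{\frac{38}{3}}} \cdot 118 = \frac{1}{116} + - \frac{155}{\frac{1}{3} \sqrt{114}} \cdot 118 = \frac{1}{116} + - 155 \frac{\sqrt{114}}{38} \cdot 118 = \frac{1}{116} + - \frac{155 \sqrt{114}}{38} \cdot 118 = \frac{1}{116} - \frac{9145 \sqrt{114}}{19}$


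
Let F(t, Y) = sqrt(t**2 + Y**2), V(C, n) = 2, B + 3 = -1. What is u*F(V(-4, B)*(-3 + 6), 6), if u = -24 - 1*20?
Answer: -264*sqrt(2) ≈ -373.35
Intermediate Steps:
B = -4 (B = -3 - 1 = -4)
u = -44 (u = -24 - 20 = -44)
F(t, Y) = sqrt(Y**2 + t**2)
u*F(V(-4, B)*(-3 + 6), 6) = -44*sqrt(6**2 + (2*(-3 + 6))**2) = -44*sqrt(36 + (2*3)**2) = -44*sqrt(36 + 6**2) = -44*sqrt(36 + 36) = -264*sqrt(2)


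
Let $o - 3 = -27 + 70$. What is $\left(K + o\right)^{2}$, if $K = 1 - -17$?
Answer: $4096$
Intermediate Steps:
$K = 18$ ($K = 1 + 17 = 18$)
$o = 46$ ($o = 3 + \left(-27 + 70\right) = 3 + 43 = 46$)
$\left(K + o\right)^{2} = \left(18 + 46\right)^{2} = 64^{2} = 4096$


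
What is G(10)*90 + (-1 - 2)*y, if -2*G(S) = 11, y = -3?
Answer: -486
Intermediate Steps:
G(S) = -11/2 (G(S) = -½*11 = -11/2)
G(10)*90 + (-1 - 2)*y = -11/2*90 + (-1 - 2)*(-3) = -495 - 3*(-3) = -495 + 9 = -486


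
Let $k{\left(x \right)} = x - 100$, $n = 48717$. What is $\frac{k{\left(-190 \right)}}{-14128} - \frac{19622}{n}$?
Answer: $- \frac{131545843}{344136888} \approx -0.38225$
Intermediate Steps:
$k{\left(x \right)} = -100 + x$ ($k{\left(x \right)} = x - 100 = -100 + x$)
$\frac{k{\left(-190 \right)}}{-14128} - \frac{19622}{n} = \frac{-100 - 190}{-14128} - \frac{19622}{48717} = \left(-290\right) \left(- \frac{1}{14128}\right) - \frac{19622}{48717} = \frac{145}{7064} - \frac{19622}{48717} = - \frac{131545843}{344136888}$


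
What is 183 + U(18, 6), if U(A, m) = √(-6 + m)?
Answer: 183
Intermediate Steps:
183 + U(18, 6) = 183 + √(-6 + 6) = 183 + √0 = 183 + 0 = 183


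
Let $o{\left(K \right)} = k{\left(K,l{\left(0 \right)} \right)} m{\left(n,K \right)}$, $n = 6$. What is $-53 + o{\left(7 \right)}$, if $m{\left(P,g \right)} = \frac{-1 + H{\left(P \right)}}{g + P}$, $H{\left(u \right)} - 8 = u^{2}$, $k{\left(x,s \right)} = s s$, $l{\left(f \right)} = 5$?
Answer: $\frac{386}{13} \approx 29.692$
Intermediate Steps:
$k{\left(x,s \right)} = s^{2}$
$H{\left(u \right)} = 8 + u^{2}$
$m{\left(P,g \right)} = \frac{7 + P^{2}}{P + g}$ ($m{\left(P,g \right)} = \frac{-1 + \left(8 + P^{2}\right)}{g + P} = \frac{7 + P^{2}}{P + g}$)
$o{\left(K \right)} = \frac{1075}{6 + K}$ ($o{\left(K \right)} = 5^{2} \frac{7 + 6^{2}}{6 + K} = 25 \frac{7 + 36}{6 + K} = 25 \frac{1}{6 + K} 43 = 25 \frac{43}{6 + K} = \frac{1075}{6 + K}$)
$-53 + o{\left(7 \right)} = -53 + \frac{1075}{6 + 7} = -53 + \frac{1075}{13} = \frac{386}{13}$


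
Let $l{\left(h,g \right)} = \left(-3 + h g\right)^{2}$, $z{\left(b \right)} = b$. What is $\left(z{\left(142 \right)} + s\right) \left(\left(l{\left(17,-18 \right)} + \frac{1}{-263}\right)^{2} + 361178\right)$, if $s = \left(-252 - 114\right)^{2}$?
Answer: $\frac{84563877038761198428}{69169} \approx 1.2226 \cdot 10^{15}$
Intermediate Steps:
$s = 133956$ ($s = \left(-366\right)^{2} = 133956$)
$l{\left(h,g \right)} = \left(-3 + g h\right)^{2}$
$\left(z{\left(142 \right)} + s\right) \left(\left(l{\left(17,-18 \right)} + \frac{1}{-263}\right)^{2} + 361178\right) = \left(142 + 133956\right) \left(\left(\left(-3 - 306\right)^{2} + \frac{1}{-263}\right)^{2} + 361178\right) = 134098 \left(\left(\left(-3 - 306\right)^{2} - \frac{1}{263}\right)^{2} + 361178\right) = 134098 \left(\left(\left(-309\right)^{2} - \frac{1}{263}\right)^{2} + 361178\right) = 134098 \left(\left(95481 - \frac{1}{263}\right)^{2} + 361178\right) = 134098 \left(\left(\frac{25111502}{263}\right)^{2} + 361178\right) = 134098 \left(\frac{630587532696004}{69169} + 361178\right) = 134098 \cdot \frac{630612515017086}{69169} = \frac{84563877038761198428}{69169}$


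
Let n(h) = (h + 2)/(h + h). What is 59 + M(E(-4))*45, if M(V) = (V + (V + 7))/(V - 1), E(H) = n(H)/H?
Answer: -3947/17 ≈ -232.18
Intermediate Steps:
n(h) = (2 + h)/(2*h) (n(h) = (2 + h)/((2*h)) = (2 + h)*(1/(2*h)) = (2 + h)/(2*h))
E(H) = (2 + H)/(2*H**2) (E(H) = ((2 + H)/(2*H))/H = (2 + H)/(2*H**2))
M(V) = (7 + 2*V)/(-1 + V) (M(V) = (V + (7 + V))/(-1 + V) = (7 + 2*V)/(-1 + V))
59 + M(E(-4))*45 = 59 + ((7 + 2*((1/2)*(2 - 4)/(-4)**2))/(-1 + (1/2)*(2 - 4)/(-4)**2))*45 = 59 + ((7 + 2*((1/2)*(1/16)*(-2)))/(-1 + (1/2)*(1/16)*(-2)))*45 = 59 + ((7 + 2*(-1/16))/(-1 - 1/16))*45 = 59 + ((7 - 1/8)/(-17/16))*45 = 59 - 16/17*55/8*45 = 59 - 110/17*45 = 59 - 4950/17 = -3947/17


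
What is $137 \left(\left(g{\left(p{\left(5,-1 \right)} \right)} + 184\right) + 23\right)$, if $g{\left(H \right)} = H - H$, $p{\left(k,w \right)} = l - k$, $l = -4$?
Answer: $28359$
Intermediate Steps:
$p{\left(k,w \right)} = -4 - k$
$g{\left(H \right)} = 0$
$137 \left(\left(g{\left(p{\left(5,-1 \right)} \right)} + 184\right) + 23\right) = 137 \left(\left(0 + 184\right) + 23\right) = 137 \left(184 + 23\right) = 137 \cdot 207 = 28359$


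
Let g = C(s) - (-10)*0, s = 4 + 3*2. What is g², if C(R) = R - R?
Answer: 0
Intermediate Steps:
s = 10 (s = 4 + 6 = 10)
C(R) = 0
g = 0 (g = 0 - (-10)*0 = 0 - 1*0 = 0 + 0 = 0)
g² = 0² = 0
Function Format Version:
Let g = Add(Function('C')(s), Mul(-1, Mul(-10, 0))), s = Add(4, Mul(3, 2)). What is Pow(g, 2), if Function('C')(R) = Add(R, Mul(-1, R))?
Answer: 0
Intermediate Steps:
s = 10 (s = Add(4, 6) = 10)
Function('C')(R) = 0
g = 0 (g = Add(0, Mul(-1, Mul(-10, 0))) = Add(0, Mul(-1, 0)) = Add(0, 0) = 0)
Pow(g, 2) = Pow(0, 2) = 0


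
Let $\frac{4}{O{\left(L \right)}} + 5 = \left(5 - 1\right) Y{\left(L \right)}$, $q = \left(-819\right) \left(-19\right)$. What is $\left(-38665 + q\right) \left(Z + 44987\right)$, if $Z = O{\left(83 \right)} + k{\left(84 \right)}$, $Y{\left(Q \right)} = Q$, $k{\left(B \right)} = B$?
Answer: $- \frac{340511857984}{327} \approx -1.0413 \cdot 10^{9}$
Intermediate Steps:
$q = 15561$
$O{\left(L \right)} = \frac{4}{-5 + 4 L}$ ($O{\left(L \right)} = \frac{4}{-5 + \left(5 - 1\right) L} = \frac{4}{-5 + 4 L}$)
$Z = \frac{27472}{327}$ ($Z = \frac{4}{-5 + 4 \cdot 83} + 84 = \frac{4}{-5 + 332} + 84 = \frac{4}{327} + 84 = \frac{27472}{327} \approx 84.012$)
$\left(-38665 + q\right) \left(Z + 44987\right) = \left(-38665 + 15561\right) \left(\frac{27472}{327} + 44987\right) = \left(-23104\right) \frac{14738221}{327} = - \frac{340511857984}{327}$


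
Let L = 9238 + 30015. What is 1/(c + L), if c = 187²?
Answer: 1/74222 ≈ 1.3473e-5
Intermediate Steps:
c = 34969
L = 39253
1/(c + L) = 1/(34969 + 39253) = 1/74222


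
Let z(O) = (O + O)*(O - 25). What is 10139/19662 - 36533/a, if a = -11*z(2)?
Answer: -354025589/9948972 ≈ -35.584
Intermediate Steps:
z(O) = 2*O*(-25 + O) (z(O) = (2*O)*(-25 + O) = 2*O*(-25 + O))
a = 1012 (a = -22*2*(-25 + 2) = -22*2*(-23) = -11*(-92) = 1012)
10139/19662 - 36533/a = 10139/19662 - 36533/1012 = -354025589/9948972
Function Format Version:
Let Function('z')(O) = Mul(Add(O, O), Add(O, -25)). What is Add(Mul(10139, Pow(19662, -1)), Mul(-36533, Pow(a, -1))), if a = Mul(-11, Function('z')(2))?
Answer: Rational(-354025589, 9948972) ≈ -35.584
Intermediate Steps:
Function('z')(O) = Mul(2, O, Add(-25, O)) (Function('z')(O) = Mul(Mul(2, O), Add(-25, O)) = Mul(2, O, Add(-25, O)))
a = 1012 (a = Mul(-11, Mul(2, 2, Add(-25, 2))) = Mul(-11, Mul(2, 2, -23)) = Mul(-11, -92) = 1012)
Add(Mul(10139, Pow(19662, -1)), Mul(-36533, Pow(a, -1))) = Add(Mul(10139, Pow(19662, -1)), Mul(-36533, Pow(1012, -1))) = Add(Mul(10139, Rational(1, 19662)), Mul(-36533, Rational(1, 1012))) = Add(Rational(10139, 19662), Rational(-36533, 1012)) = Rational(-354025589, 9948972)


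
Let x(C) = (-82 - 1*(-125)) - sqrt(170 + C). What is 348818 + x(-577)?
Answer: 348861 - I*sqrt(407) ≈ 3.4886e+5 - 20.174*I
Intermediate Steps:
x(C) = 43 - sqrt(170 + C) (x(C) = (-82 + 125) - sqrt(170 + C) = 43 - sqrt(170 + C))
348818 + x(-577) = 348818 + (43 - sqrt(170 - 577)) = 348818 + (43 - sqrt(-407)) = 348818 + (43 - I*sqrt(407)) = 348861 - I*sqrt(407)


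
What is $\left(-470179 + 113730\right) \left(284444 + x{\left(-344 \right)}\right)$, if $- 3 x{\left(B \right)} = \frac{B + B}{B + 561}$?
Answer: $- \frac{66004991597668}{651} \approx -1.0139 \cdot 10^{11}$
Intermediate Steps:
$x{\left(B \right)} = - \frac{2 B}{3 \left(561 + B\right)}$ ($x{\left(B \right)} = - \frac{\left(B + B\right) \frac{1}{B + 561}}{3} = - \frac{2 B \frac{1}{561 + B}}{3} = - \frac{2 B}{3 \left(561 + B\right)}$)
$\left(-470179 + 113730\right) \left(284444 + x{\left(-344 \right)}\right) = \left(-470179 + 113730\right) \left(284444 - - \frac{688}{1683 + 3 \left(-344\right)}\right) = - 356449 \left(284444 - - \frac{688}{1683 - 1032}\right) = - 356449 \left(284444 - - \frac{688}{651}\right) = - 356449 \left(284444 - \left(-688\right) \frac{1}{651}\right) = - 356449 \left(284444 + \frac{688}{651}\right) = \left(-356449\right) \frac{185173732}{651} = - \frac{66004991597668}{651}$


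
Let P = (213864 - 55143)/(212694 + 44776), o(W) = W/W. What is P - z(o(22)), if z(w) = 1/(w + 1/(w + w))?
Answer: -38777/772410 ≈ -0.050203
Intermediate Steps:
o(W) = 1
P = 158721/257470 ≈ 0.61646
z(w) = 1/(w + 1/(2*w))
P - z(o(22)) = 158721/257470 - 2/(1 + 2*1**2) = 158721/257470 - 2/(1 + 2*1) = 158721/257470 - 2/(1 + 2) = 158721/257470 - 2/3 = -38777/772410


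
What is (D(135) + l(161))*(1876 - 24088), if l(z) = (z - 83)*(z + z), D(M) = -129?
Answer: -555011244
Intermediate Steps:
l(z) = 2*z*(-83 + z) (l(z) = (-83 + z)*(2*z) = 2*z*(-83 + z))
(D(135) + l(161))*(1876 - 24088) = (-129 + 2*161*(-83 + 161))*(1876 - 24088) = (-129 + 2*161*78)*(-22212) = (-129 + 25116)*(-22212) = 24987*(-22212) = -555011244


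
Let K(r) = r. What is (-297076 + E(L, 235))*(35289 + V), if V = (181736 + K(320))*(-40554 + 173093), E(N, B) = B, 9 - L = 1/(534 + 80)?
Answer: -7162641376160793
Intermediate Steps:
L = 5525/614 (L = 9 - 1/(534 + 80) = 9 - 1/614 = 5525/614 ≈ 8.9984)
V = 24129520184 (V = (181736 + 320)*(-40554 + 173093) = 182056*132539 = 24129520184)
(-297076 + E(L, 235))*(35289 + V) = (-297076 + 235)*(35289 + 24129520184) = -296841*24129555473 = -7162641376160793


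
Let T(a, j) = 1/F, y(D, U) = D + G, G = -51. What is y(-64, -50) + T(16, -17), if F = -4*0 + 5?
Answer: -574/5 ≈ -114.80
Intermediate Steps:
F = 5 (F = 0 + 5 = 5)
y(D, U) = -51 + D (y(D, U) = D - 51 = -51 + D)
T(a, j) = ⅕ (T(a, j) = 1/5 = ⅕)
y(-64, -50) + T(16, -17) = (-51 - 64) + ⅕ = -115 + ⅕ = -574/5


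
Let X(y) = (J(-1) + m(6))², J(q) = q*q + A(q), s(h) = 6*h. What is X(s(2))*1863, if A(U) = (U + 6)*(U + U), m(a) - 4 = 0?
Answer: 46575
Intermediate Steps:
m(a) = 4 (m(a) = 4 + 0 = 4)
A(U) = 2*U*(6 + U) (A(U) = (6 + U)*(2*U) = 2*U*(6 + U))
J(q) = q² + 2*q*(6 + q) (J(q) = q*q + 2*q*(6 + q) = q² + 2*q*(6 + q))
X(y) = 25 (X(y) = (3*(-1)*(4 - 1) + 4)² = (3*(-1)*3 + 4)² = (-9 + 4)² = (-5)² = 25)
X(s(2))*1863 = 25*1863 = 46575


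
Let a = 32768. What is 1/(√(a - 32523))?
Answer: √5/35 ≈ 0.063888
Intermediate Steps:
1/(√(a - 32523)) = 1/(√(32768 - 32523)) = 1/(√245) = 1/(7*√5) = √5/35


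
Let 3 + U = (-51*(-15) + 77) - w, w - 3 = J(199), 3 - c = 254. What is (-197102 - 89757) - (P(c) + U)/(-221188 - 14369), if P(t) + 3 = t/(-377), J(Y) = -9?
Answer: -8491503340622/29601663 ≈ -2.8686e+5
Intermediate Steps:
c = -251 (c = 3 - 1*254 = 3 - 254 = -251)
P(t) = -3 - t/377 (P(t) = -3 + t/(-377) = -3 + t*(-1/377) = -3 - t/377)
w = -6 (w = 3 - 9 = -6)
U = 845 (U = -3 + ((-51*(-15) + 77) - 1*(-6)) = -3 + ((765 + 77) + 6) = -3 + (842 + 6) = -3 + 848 = 845)
(-197102 - 89757) - (P(c) + U)/(-221188 - 14369) = (-197102 - 89757) - ((-3 - 1/377*(-251)) + 845)/(-221188 - 14369) = -286859 - ((-3 + 251/377) + 845)/(-235557) = -286859 - (-880/377 + 845)*(-1)/235557 = -286859 - 317685*(-1)/(377*235557) = -286859 - 1*(-105895/29601663) = -286859 + 105895/29601663 = -8491503340622/29601663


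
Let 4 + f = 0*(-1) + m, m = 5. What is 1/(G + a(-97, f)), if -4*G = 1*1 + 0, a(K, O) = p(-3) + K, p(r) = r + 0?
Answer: -4/401 ≈ -0.0099751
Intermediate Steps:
p(r) = r
f = 1 (f = -4 + (0*(-1) + 5) = -4 + (0 + 5) = -4 + 5 = 1)
a(K, O) = -3 + K
G = -¼ (G = -(1*1 + 0)/4 = -(1 + 0)/4 = -¼*1 = -¼ ≈ -0.25000)
1/(G + a(-97, f)) = 1/(-¼ + (-3 - 97)) = 1/(-¼ - 100) = 1/(-401/4) = -4/401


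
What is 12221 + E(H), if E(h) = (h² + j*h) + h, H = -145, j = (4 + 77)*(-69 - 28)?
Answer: 1172366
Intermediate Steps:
j = -7857 (j = 81*(-97) = -7857)
E(h) = h² - 7856*h (E(h) = (h² - 7857*h) + h = h² - 7856*h)
12221 + E(H) = 12221 - 145*(-7856 - 145) = 12221 - 145*(-8001) = 12221 + 1160145 = 1172366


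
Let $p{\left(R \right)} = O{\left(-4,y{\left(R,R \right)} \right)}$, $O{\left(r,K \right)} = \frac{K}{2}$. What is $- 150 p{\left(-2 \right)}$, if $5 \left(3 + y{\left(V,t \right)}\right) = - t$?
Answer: $195$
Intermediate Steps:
$y{\left(V,t \right)} = -3 - \frac{t}{5}$ ($y{\left(V,t \right)} = -3 + \frac{\left(-1\right) t}{5} = -3 - \frac{t}{5}$)
$O{\left(r,K \right)} = \frac{K}{2}$ ($O{\left(r,K \right)} = K \frac{1}{2} = \frac{K}{2}$)
$p{\left(R \right)} = - \frac{3}{2} - \frac{R}{10}$ ($p{\left(R \right)} = \frac{-3 - \frac{R}{5}}{2} = - \frac{3}{2} - \frac{R}{10}$)
$- 150 p{\left(-2 \right)} = - 150 \left(- \frac{3}{2} - - \frac{1}{5}\right) = - 150 \left(- \frac{3}{2} + \frac{1}{5}\right) = \left(-150\right) \left(- \frac{13}{10}\right) = 195$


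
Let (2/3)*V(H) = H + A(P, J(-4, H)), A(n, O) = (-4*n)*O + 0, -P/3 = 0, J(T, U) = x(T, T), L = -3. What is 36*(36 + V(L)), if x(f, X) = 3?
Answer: 1134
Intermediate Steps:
J(T, U) = 3
P = 0 (P = -3*0 = 0)
A(n, O) = -4*O*n (A(n, O) = -4*O*n + 0 = -4*O*n)
V(H) = 3*H/2 (V(H) = 3*(H - 4*3*0)/2 = 3*(H + 0)/2 = 3*H/2)
36*(36 + V(L)) = 36*(36 + (3/2)*(-3)) = 36*(36 - 9/2) = 36*(63/2) = 1134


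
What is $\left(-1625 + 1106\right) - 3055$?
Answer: $-3574$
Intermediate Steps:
$\left(-1625 + 1106\right) - 3055 = -519 - 3055 = -3574$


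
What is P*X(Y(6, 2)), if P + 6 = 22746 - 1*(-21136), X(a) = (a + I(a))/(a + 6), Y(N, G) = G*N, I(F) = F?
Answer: 175504/3 ≈ 58501.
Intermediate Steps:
X(a) = 2*a/(6 + a) (X(a) = (a + a)/(a + 6) = (2*a)/(6 + a) = 2*a/(6 + a))
P = 43876 (P = -6 + (22746 - 1*(-21136)) = -6 + (22746 + 21136) = -6 + 43882 = 43876)
P*X(Y(6, 2)) = 43876*(2*(2*6)/(6 + 2*6)) = 43876*(2*12/(6 + 12)) = 43876*(2*12/18) = 43876*(2*12*(1/18)) = 43876*(4/3) = 175504/3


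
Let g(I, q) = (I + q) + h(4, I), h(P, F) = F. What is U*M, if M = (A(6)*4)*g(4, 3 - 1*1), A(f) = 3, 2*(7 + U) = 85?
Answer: 4260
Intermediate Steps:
U = 71/2 (U = -7 + (1/2)*85 = -7 + 85/2 = 71/2 ≈ 35.500)
g(I, q) = q + 2*I (g(I, q) = (I + q) + I = q + 2*I)
M = 120 (M = (3*4)*((3 - 1*1) + 2*4) = 12*((3 - 1) + 8) = 12*(2 + 8) = 12*10 = 120)
U*M = (71/2)*120 = 4260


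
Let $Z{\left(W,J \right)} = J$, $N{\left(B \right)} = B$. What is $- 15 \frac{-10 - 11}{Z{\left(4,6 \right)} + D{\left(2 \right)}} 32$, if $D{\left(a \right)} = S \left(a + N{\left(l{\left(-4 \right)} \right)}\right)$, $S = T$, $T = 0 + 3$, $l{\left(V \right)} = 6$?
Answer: $336$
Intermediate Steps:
$T = 3$
$S = 3$
$D{\left(a \right)} = 18 + 3 a$ ($D{\left(a \right)} = 3 \left(a + 6\right) = 3 \left(6 + a\right) = 18 + 3 a$)
$- 15 \frac{-10 - 11}{Z{\left(4,6 \right)} + D{\left(2 \right)}} 32 = - 15 \frac{-10 - 11}{6 + \left(18 + 3 \cdot 2\right)} 32 = - 15 \left(- \frac{21}{6 + \left(18 + 6\right)}\right) 32 = - 15 \left(- \frac{21}{6 + 24}\right) 32 = - 15 \left(- \frac{21}{30}\right) 32 = - 15 \left(\left(-21\right) \frac{1}{30}\right) 32 = \left(-15\right) \left(- \frac{7}{10}\right) 32 = \frac{21}{2} \cdot 32 = 336$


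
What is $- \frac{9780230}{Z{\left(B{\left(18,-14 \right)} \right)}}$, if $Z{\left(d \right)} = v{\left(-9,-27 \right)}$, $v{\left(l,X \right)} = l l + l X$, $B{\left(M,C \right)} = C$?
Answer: $- \frac{4890115}{162} \approx -30186.0$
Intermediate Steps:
$v{\left(l,X \right)} = l^{2} + X l$
$Z{\left(d \right)} = 324$ ($Z{\left(d \right)} = - 9 \left(-27 - 9\right) = \left(-9\right) \left(-36\right) = 324$)
$- \frac{9780230}{Z{\left(B{\left(18,-14 \right)} \right)}} = - \frac{9780230}{324} = \left(-9780230\right) \frac{1}{324} = - \frac{4890115}{162}$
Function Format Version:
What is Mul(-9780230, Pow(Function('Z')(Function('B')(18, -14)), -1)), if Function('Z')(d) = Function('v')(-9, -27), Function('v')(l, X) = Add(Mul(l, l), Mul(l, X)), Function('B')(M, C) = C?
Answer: Rational(-4890115, 162) ≈ -30186.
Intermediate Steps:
Function('v')(l, X) = Add(Pow(l, 2), Mul(X, l))
Function('Z')(d) = 324 (Function('Z')(d) = Mul(-9, Add(-27, -9)) = Mul(-9, -36) = 324)
Mul(-9780230, Pow(Function('Z')(Function('B')(18, -14)), -1)) = Mul(-9780230, Pow(324, -1)) = Mul(-9780230, Rational(1, 324)) = Rational(-4890115, 162)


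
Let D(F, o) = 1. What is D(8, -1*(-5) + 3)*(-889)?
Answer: -889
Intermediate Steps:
D(8, -1*(-5) + 3)*(-889) = 1*(-889) = -889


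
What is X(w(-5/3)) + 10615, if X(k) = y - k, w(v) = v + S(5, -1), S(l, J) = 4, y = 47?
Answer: 31979/3 ≈ 10660.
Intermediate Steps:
w(v) = 4 + v (w(v) = v + 4 = 4 + v)
X(k) = 47 - k
X(w(-5/3)) + 10615 = (47 - (4 - 5/3)) + 10615 = (47 - 1*7/3) + 10615 = (47 - 7/3) + 10615 = 134/3 + 10615 = 31979/3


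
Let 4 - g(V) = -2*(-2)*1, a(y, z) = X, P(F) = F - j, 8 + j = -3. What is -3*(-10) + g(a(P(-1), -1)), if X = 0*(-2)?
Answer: 30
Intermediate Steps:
j = -11 (j = -8 - 3 = -11)
P(F) = 11 + F (P(F) = F - 1*(-11) = F + 11 = 11 + F)
X = 0
a(y, z) = 0
g(V) = 0 (g(V) = 4 - (-2*(-2)) = 4 - 4 = 0)
-3*(-10) + g(a(P(-1), -1)) = -3*(-10) + 0 = 30 + 0 = 30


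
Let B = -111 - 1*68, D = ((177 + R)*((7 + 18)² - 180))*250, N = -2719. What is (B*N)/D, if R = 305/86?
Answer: 20928143/863689375 ≈ 0.024231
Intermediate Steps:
R = 305/86 (R = 305*(1/86) = 305/86 ≈ 3.5465)
D = 863689375/43 (D = ((177 + 305/86)*((7 + 18)² - 180))*250 = (15527*(25² - 180)/86)*250 = (15527*(625 - 180)/86)*250 = ((15527/86)*445)*250 = (6909515/86)*250 = 863689375/43 ≈ 2.0086e+7)
B = -179 (B = -111 - 68 = -179)
(B*N)/D = (-179*(-2719))/(863689375/43) = 486701*(43/863689375) = 20928143/863689375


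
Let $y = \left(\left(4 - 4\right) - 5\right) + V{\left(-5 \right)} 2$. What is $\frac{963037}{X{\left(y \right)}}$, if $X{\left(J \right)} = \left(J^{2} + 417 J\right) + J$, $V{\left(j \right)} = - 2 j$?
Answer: $\frac{963037}{6495} \approx 148.27$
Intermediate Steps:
$y = 15$ ($y = \left(\left(4 - 4\right) - 5\right) + \left(-2\right) \left(-5\right) 2 = \left(0 - 5\right) + 10 \cdot 2 = -5 + 20 = 15$)
$X{\left(J \right)} = J^{2} + 418 J$
$\frac{963037}{X{\left(y \right)}} = \frac{963037}{15 \left(418 + 15\right)} = \frac{963037}{15 \cdot 433} = \frac{963037}{6495}$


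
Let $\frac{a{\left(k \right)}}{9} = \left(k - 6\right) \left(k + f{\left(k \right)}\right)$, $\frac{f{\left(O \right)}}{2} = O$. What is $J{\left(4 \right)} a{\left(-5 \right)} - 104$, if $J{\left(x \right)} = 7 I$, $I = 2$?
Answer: $20686$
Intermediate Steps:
$f{\left(O \right)} = 2 O$
$a{\left(k \right)} = 27 k \left(-6 + k\right)$ ($a{\left(k \right)} = 9 \left(k - 6\right) \left(k + 2 k\right) = 9 \left(-6 + k\right) 3 k = 9 \cdot 3 k \left(-6 + k\right) = 27 k \left(-6 + k\right)$)
$J{\left(x \right)} = 14$ ($J{\left(x \right)} = 7 \cdot 2 = 14$)
$J{\left(4 \right)} a{\left(-5 \right)} - 104 = 14 \cdot 27 \left(-5\right) \left(-6 - 5\right) - 104 = 14 \cdot 27 \left(-5\right) \left(-11\right) - 104 = 14 \cdot 1485 - 104 = 20790 - 104 = 20686$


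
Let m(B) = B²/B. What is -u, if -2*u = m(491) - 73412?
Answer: -72921/2 ≈ -36461.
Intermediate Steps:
m(B) = B
u = 72921/2 (u = -(491 - 73412)/2 = -½*(-72921) = 72921/2 ≈ 36461.)
-u = -1*72921/2 = -72921/2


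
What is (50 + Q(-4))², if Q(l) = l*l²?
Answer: 196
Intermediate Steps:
Q(l) = l³
(50 + Q(-4))² = (50 + (-4)³)² = (50 - 64)² = (-14)² = 196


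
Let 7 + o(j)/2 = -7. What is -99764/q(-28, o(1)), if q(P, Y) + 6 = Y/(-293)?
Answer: 14615426/865 ≈ 16896.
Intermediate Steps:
o(j) = -28 (o(j) = -14 + 2*(-7) = -14 - 14 = -28)
q(P, Y) = -6 - Y/293 (q(P, Y) = -6 + Y/(-293) = -6 + Y*(-1/293) = -6 - Y/293)
-99764/q(-28, o(1)) = -99764/(-6 - 1/293*(-28)) = -99764/(-6 + 28/293) = -99764/(-1730/293) = -99764*(-293/1730) = 14615426/865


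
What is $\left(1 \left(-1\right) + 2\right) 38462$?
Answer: $38462$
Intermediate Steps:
$\left(1 \left(-1\right) + 2\right) 38462 = \left(-1 + 2\right) 38462 = 1 \cdot 38462 = 38462$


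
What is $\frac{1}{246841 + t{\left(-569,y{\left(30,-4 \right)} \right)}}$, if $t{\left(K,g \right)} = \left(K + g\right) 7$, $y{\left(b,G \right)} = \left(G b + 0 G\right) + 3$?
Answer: $\frac{1}{242039} \approx 4.1316 \cdot 10^{-6}$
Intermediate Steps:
$y{\left(b,G \right)} = 3 + G b$ ($y{\left(b,G \right)} = \left(G b + 0\right) + 3 = G b + 3 = 3 + G b$)
$t{\left(K,g \right)} = 7 K + 7 g$
$\frac{1}{246841 + t{\left(-569,y{\left(30,-4 \right)} \right)}} = \frac{1}{246841 + \left(7 \left(-569\right) + 7 \left(3 - 120\right)\right)} = \frac{1}{246841 - \left(3983 - 7 \left(3 - 120\right)\right)} = \frac{1}{246841 + \left(-3983 + 7 \left(-117\right)\right)} = \frac{1}{246841 - 4802} = \frac{1}{242039}$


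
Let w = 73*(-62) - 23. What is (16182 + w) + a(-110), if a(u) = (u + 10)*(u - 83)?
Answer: 30933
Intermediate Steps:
a(u) = (-83 + u)*(10 + u) (a(u) = (10 + u)*(-83 + u) = (-83 + u)*(10 + u))
w = -4549 (w = -4526 - 23 = -4549)
(16182 + w) + a(-110) = (16182 - 4549) + (-830 + (-110)² - 73*(-110)) = 11633 + (-830 + 12100 + 8030) = 11633 + 19300 = 30933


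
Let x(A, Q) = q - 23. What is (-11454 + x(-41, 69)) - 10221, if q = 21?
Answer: -21677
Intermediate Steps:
x(A, Q) = -2 (x(A, Q) = 21 - 23 = -2)
(-11454 + x(-41, 69)) - 10221 = (-11454 - 2) - 10221 = -11456 - 10221 = -21677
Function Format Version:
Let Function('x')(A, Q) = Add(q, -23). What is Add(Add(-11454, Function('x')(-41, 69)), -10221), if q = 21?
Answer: -21677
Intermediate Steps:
Function('x')(A, Q) = -2 (Function('x')(A, Q) = Add(21, -23) = -2)
Add(Add(-11454, Function('x')(-41, 69)), -10221) = Add(Add(-11454, -2), -10221) = Add(-11456, -10221) = -21677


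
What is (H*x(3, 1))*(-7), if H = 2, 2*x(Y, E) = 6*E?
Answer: -42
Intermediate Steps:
x(Y, E) = 3*E (x(Y, E) = (6*E)/2 = 3*E)
(H*x(3, 1))*(-7) = (2*(3*1))*(-7) = (2*3)*(-7) = 6*(-7) = -42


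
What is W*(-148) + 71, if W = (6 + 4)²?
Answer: -14729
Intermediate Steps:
W = 100 (W = 10² = 100)
W*(-148) + 71 = 100*(-148) + 71 = -14800 + 71 = -14729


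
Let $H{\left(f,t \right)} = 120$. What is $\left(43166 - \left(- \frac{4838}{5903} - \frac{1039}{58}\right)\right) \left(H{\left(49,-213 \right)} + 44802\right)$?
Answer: $\frac{332093294996205}{171187} \approx 1.9399 \cdot 10^{9}$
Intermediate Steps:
$\left(43166 - \left(- \frac{4838}{5903} - \frac{1039}{58}\right)\right) \left(H{\left(49,-213 \right)} + 44802\right) = \left(43166 - \left(- \frac{4838}{5903} - \frac{1039}{58}\right)\right) \left(120 + 44802\right) = \left(43166 - - \frac{6413821}{342374}\right) 44922 = \left(43166 + \left(\frac{4838}{5903} + \frac{1039}{58}\right)\right) 44922 = \left(43166 + \frac{6413821}{342374}\right) 44922 = \frac{14785329905}{342374} \cdot 44922 = \frac{332093294996205}{171187}$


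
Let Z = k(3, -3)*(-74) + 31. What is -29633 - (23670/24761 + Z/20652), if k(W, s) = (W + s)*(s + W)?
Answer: -15153744109307/511364172 ≈ -29634.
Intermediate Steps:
k(W, s) = (W + s)² (k(W, s) = (W + s)*(W + s) = (W + s)²)
Z = 31 (Z = (3 - 3)²*(-74) + 31 = 0²*(-74) + 31 = 0*(-74) + 31 = 0 + 31 = 31)
-29633 - (23670/24761 + Z/20652) = -29633 - (23670/24761 + 31/20652) = -29633 - 1*489600431/511364172 = -29633 - 489600431/511364172 = -15153744109307/511364172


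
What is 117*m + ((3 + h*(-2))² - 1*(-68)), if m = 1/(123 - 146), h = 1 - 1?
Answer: 1654/23 ≈ 71.913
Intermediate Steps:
h = 0
m = -1/23 (m = 1/(-23) = -1/23 ≈ -0.043478)
117*m + ((3 + h*(-2))² - 1*(-68)) = 117*(-1/23) + ((3 + 0*(-2))² - 1*(-68)) = -117/23 + ((3 + 0)² + 68) = -117/23 + (3² + 68) = -117/23 + (9 + 68) = -117/23 + 77 = 1654/23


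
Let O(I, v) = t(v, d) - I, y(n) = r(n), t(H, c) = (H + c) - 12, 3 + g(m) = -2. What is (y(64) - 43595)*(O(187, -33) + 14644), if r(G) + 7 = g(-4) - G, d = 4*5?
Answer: -630259872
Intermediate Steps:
g(m) = -5 (g(m) = -3 - 2 = -5)
d = 20
r(G) = -12 - G (r(G) = -7 + (-5 - G) = -12 - G)
t(H, c) = -12 + H + c
y(n) = -12 - n
O(I, v) = 8 + v - I (O(I, v) = (-12 + v + 20) - I = (8 + v) - I = 8 + v - I)
(y(64) - 43595)*(O(187, -33) + 14644) = ((-12 - 1*64) - 43595)*((8 - 33 - 1*187) + 14644) = ((-12 - 64) - 43595)*((8 - 33 - 187) + 14644) = (-76 - 43595)*(-212 + 14644) = -43671*14432 = -630259872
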